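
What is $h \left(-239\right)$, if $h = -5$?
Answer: $1195$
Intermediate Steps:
$h \left(-239\right) = \left(-5\right) \left(-239\right) = 1195$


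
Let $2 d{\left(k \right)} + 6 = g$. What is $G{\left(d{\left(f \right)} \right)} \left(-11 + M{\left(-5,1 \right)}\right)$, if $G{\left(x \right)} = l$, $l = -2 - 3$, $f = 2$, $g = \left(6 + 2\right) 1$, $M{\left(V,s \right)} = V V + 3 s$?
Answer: $-85$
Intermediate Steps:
$M{\left(V,s \right)} = V^{2} + 3 s$
$g = 8$ ($g = 8 \cdot 1 = 8$)
$d{\left(k \right)} = 1$ ($d{\left(k \right)} = -3 + \frac{1}{2} \cdot 8 = -3 + 4 = 1$)
$l = -5$
$G{\left(x \right)} = -5$
$G{\left(d{\left(f \right)} \right)} \left(-11 + M{\left(-5,1 \right)}\right) = - 5 \left(-11 + \left(\left(-5\right)^{2} + 3 \cdot 1\right)\right) = - 5 \left(-11 + \left(25 + 3\right)\right) = - 5 \left(-11 + 28\right) = \left(-5\right) 17 = -85$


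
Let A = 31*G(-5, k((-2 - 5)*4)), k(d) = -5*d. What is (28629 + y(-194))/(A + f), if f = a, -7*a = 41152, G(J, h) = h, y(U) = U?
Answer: -199045/10772 ≈ -18.478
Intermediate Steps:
a = -41152/7 (a = -⅐*41152 = -41152/7 ≈ -5878.9)
A = 4340 (A = 31*(-5*(-2 - 5)*4) = 31*(-(-35)*4) = 31*(-5*(-28)) = 31*140 = 4340)
f = -41152/7 ≈ -5878.9
(28629 + y(-194))/(A + f) = (28629 - 194)/(4340 - 41152/7) = 28435/(-10772/7) = 28435*(-7/10772) = -199045/10772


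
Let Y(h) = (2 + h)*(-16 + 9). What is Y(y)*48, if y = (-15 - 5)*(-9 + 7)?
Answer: -14112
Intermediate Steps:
y = 40 (y = -20*(-2) = 40)
Y(h) = -14 - 7*h (Y(h) = (2 + h)*(-7) = -14 - 7*h)
Y(y)*48 = (-14 - 7*40)*48 = (-14 - 280)*48 = -294*48 = -14112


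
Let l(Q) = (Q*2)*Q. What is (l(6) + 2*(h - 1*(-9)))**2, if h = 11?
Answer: 12544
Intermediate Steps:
l(Q) = 2*Q**2 (l(Q) = (2*Q)*Q = 2*Q**2)
(l(6) + 2*(h - 1*(-9)))**2 = (2*6**2 + 2*(11 - 1*(-9)))**2 = (2*36 + 2*(11 + 9))**2 = (72 + 2*20)**2 = (72 + 40)**2 = 112**2 = 12544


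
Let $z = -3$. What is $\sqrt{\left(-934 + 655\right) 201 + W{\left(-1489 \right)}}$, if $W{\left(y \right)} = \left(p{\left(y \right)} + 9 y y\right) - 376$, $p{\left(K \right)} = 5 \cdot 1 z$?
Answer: $\sqrt{19897619} \approx 4460.7$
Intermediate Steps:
$p{\left(K \right)} = -15$ ($p{\left(K \right)} = 5 \cdot 1 \left(-3\right) = 5 \left(-3\right) = -15$)
$W{\left(y \right)} = -391 + 9 y^{2}$ ($W{\left(y \right)} = \left(-15 + 9 y y\right) - 376 = \left(-15 + 9 y^{2}\right) - 376 = -391 + 9 y^{2}$)
$\sqrt{\left(-934 + 655\right) 201 + W{\left(-1489 \right)}} = \sqrt{\left(-934 + 655\right) 201 - \left(391 - 9 \left(-1489\right)^{2}\right)} = \sqrt{\left(-279\right) 201 + \left(-391 + 9 \cdot 2217121\right)} = \sqrt{-56079 + \left(-391 + 19954089\right)} = \sqrt{-56079 + 19953698} = \sqrt{19897619}$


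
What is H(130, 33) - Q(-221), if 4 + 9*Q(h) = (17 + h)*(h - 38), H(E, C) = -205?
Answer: -54677/9 ≈ -6075.2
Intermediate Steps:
Q(h) = -4/9 + (-38 + h)*(17 + h)/9 (Q(h) = -4/9 + ((17 + h)*(h - 38))/9 = -4/9 + ((17 + h)*(-38 + h))/9 = -4/9 + ((-38 + h)*(17 + h))/9 = -4/9 + (-38 + h)*(17 + h)/9)
H(130, 33) - Q(-221) = -205 - (-650/9 - 7/3*(-221) + (⅑)*(-221)²) = -205 - (-650/9 + 1547/3 + (⅑)*48841) = -205 - (-650/9 + 1547/3 + 48841/9) = -205 - 1*52832/9 = -205 - 52832/9 = -54677/9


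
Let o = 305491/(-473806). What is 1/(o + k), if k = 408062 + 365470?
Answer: 473806/366503797301 ≈ 1.2928e-6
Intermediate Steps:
o = -305491/473806 (o = 305491*(-1/473806) = -305491/473806 ≈ -0.64476)
k = 773532
1/(o + k) = 1/(-305491/473806 + 773532) = 1/(366503797301/473806) = 473806/366503797301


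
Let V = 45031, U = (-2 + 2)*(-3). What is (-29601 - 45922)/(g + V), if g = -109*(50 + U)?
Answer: -75523/39581 ≈ -1.9081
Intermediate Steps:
U = 0 (U = 0*(-3) = 0)
g = -5450 (g = -109*(50 + 0) = -109*50 = -5450)
(-29601 - 45922)/(g + V) = (-29601 - 45922)/(-5450 + 45031) = -75523/39581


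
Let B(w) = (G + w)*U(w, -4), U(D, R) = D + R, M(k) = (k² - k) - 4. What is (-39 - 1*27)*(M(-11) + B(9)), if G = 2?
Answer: -12078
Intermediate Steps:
M(k) = -4 + k² - k
B(w) = (-4 + w)*(2 + w) (B(w) = (2 + w)*(w - 4) = (2 + w)*(-4 + w) = (-4 + w)*(2 + w))
(-39 - 1*27)*(M(-11) + B(9)) = (-39 - 1*27)*((-4 + (-11)² - 1*(-11)) + (-4 + 9)*(2 + 9)) = (-39 - 27)*((-4 + 121 + 11) + 5*11) = -66*(128 + 55) = -66*183 = -12078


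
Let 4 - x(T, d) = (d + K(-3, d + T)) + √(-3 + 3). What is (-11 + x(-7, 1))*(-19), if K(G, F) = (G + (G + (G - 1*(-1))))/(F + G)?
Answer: 1520/9 ≈ 168.89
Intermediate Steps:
K(G, F) = (1 + 3*G)/(F + G) (K(G, F) = (G + (G + (G + 1)))/(F + G) = (G + (G + (1 + G)))/(F + G) = (G + (1 + 2*G))/(F + G) = (1 + 3*G)/(F + G))
x(T, d) = 4 - d + 8/(-3 + T + d) (x(T, d) = 4 - ((d + (1 + 3*(-3))/((d + T) - 3)) + √(-3 + 3)) = 4 - ((d + (1 - 9)/((T + d) - 3)) + √0) = 4 - ((d - 8/(-3 + T + d)) + 0) = 4 - (d - 8/(-3 + T + d)) = 4 + (-d + 8/(-3 + T + d)) = 4 - d + 8/(-3 + T + d))
(-11 + x(-7, 1))*(-19) = (-11 + (8 + (4 - 1*1)*(-3 - 7 + 1))/(-3 - 7 + 1))*(-19) = (-11 + (8 + (4 - 1)*(-9))/(-9))*(-19) = (-11 - (8 + 3*(-9))/9)*(-19) = (-11 - (8 - 27)/9)*(-19) = (-11 - ⅑*(-19))*(-19) = (-11 + 19/9)*(-19) = -80/9*(-19) = 1520/9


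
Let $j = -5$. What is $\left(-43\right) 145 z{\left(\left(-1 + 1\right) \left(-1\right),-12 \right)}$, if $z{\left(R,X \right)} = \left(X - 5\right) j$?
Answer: $-529975$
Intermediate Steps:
$z{\left(R,X \right)} = 25 - 5 X$ ($z{\left(R,X \right)} = \left(X - 5\right) \left(-5\right) = \left(-5 + X\right) \left(-5\right) = 25 - 5 X$)
$\left(-43\right) 145 z{\left(\left(-1 + 1\right) \left(-1\right),-12 \right)} = \left(-43\right) 145 \left(25 - -60\right) = - 6235 \left(25 + 60\right) = \left(-6235\right) 85 = -529975$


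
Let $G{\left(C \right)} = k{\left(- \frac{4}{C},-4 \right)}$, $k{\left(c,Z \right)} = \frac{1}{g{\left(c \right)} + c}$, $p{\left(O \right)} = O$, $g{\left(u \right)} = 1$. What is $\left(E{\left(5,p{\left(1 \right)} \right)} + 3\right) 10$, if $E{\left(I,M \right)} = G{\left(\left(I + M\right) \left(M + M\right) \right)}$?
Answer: $45$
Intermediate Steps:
$k{\left(c,Z \right)} = \frac{1}{1 + c}$
$G{\left(C \right)} = \frac{1}{1 - \frac{4}{C}}$
$E{\left(I,M \right)} = \frac{2 M \left(I + M\right)}{-4 + 2 M \left(I + M\right)}$ ($E{\left(I,M \right)} = \frac{\left(I + M\right) \left(M + M\right)}{-4 + \left(I + M\right) \left(M + M\right)} = \frac{\left(I + M\right) 2 M}{-4 + \left(I + M\right) 2 M} = \frac{2 M \left(I + M\right)}{-4 + 2 M \left(I + M\right)}$)
$\left(E{\left(5,p{\left(1 \right)} \right)} + 3\right) 10 = \left(1 \frac{1}{-2 + 1 \left(5 + 1\right)} \left(5 + 1\right) + 3\right) 10 = \left(1 \frac{1}{-2 + 1 \cdot 6} \cdot 6 + 3\right) 10 = \left(1 \frac{1}{-2 + 6} \cdot 6 + 3\right) 10 = \left(1 \cdot \frac{1}{4} \cdot 6 + 3\right) 10 = \left(\frac{3}{2} + 3\right) 10 = \frac{9}{2} \cdot 10 = 45$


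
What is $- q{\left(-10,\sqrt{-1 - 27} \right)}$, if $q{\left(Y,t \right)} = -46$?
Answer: $46$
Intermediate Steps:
$- q{\left(-10,\sqrt{-1 - 27} \right)} = \left(-1\right) \left(-46\right) = 46$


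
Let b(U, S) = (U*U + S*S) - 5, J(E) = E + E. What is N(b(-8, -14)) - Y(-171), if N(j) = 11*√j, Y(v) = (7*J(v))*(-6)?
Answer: -14364 + 11*√255 ≈ -14188.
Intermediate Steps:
J(E) = 2*E
Y(v) = -84*v (Y(v) = (7*(2*v))*(-6) = (14*v)*(-6) = -84*v)
b(U, S) = -5 + S² + U² (b(U, S) = (U² + S²) - 5 = (S² + U²) - 5 = -5 + S² + U²)
N(b(-8, -14)) - Y(-171) = 11*√(-5 + (-14)² + (-8)²) - (-84)*(-171) = 11*√(-5 + 196 + 64) - 1*14364 = 11*√255 - 14364 = -14364 + 11*√255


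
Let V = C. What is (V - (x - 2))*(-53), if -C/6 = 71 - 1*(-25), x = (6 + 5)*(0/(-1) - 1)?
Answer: 29839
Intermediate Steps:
x = -11 (x = 11*(0*(-1) - 1) = 11*(0 - 1) = 11*(-1) = -11)
C = -576 (C = -6*(71 - 1*(-25)) = -6*(71 + 25) = -6*96 = -576)
V = -576
(V - (x - 2))*(-53) = (-576 - (-11 - 2))*(-53) = (-576 - 1*(-13))*(-53) = (-576 + 13)*(-53) = -563*(-53) = 29839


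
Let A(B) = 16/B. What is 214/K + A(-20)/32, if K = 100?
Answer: 423/200 ≈ 2.1150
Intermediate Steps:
214/K + A(-20)/32 = 214/100 + (16/(-20))/32 = 214*(1/100) + (16*(-1/20))*(1/32) = 107/50 - 4/5*1/32 = 107/50 - 1/40 = 423/200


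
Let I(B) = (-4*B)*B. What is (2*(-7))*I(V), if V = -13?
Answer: 9464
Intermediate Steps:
I(B) = -4*B²
(2*(-7))*I(V) = (2*(-7))*(-4*(-13)²) = -(-56)*169 = -14*(-676) = 9464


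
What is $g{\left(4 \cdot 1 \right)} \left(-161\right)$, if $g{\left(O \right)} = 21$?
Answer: $-3381$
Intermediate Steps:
$g{\left(4 \cdot 1 \right)} \left(-161\right) = 21 \left(-161\right) = -3381$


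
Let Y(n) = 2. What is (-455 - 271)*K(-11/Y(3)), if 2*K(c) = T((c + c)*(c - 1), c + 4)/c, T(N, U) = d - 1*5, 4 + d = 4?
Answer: -330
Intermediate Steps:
d = 0 (d = -4 + 4 = 0)
T(N, U) = -5 (T(N, U) = 0 - 1*5 = 0 - 5 = -5)
K(c) = -5/(2*c) (K(c) = (-5/c)/2 = -5/(2*c))
(-455 - 271)*K(-11/Y(3)) = (-455 - 271)*(-5/(2*((-11/2)))) = -(-1815)/((-11*½)) = -(-1815)/(-11/2) = -(-1815)*(-2)/11 = -726*5/11 = -330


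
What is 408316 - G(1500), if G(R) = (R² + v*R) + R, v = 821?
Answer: -3074684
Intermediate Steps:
G(R) = R² + 822*R (G(R) = (R² + 821*R) + R = R² + 822*R)
408316 - G(1500) = 408316 - 1500*(822 + 1500) = 408316 - 1500*2322 = 408316 - 1*3483000 = 408316 - 3483000 = -3074684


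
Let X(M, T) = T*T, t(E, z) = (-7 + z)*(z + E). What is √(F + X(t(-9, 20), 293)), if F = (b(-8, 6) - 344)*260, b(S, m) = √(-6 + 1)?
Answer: √(-3591 + 260*I*√5) ≈ 4.8352 + 60.12*I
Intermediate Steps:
b(S, m) = I*√5 (b(S, m) = √(-5) = I*√5)
t(E, z) = (-7 + z)*(E + z)
X(M, T) = T²
F = -89440 + 260*I*√5 (F = (I*√5 - 344)*260 = (-344 + I*√5)*260 = -89440 + 260*I*√5 ≈ -89440.0 + 581.38*I)
√(F + X(t(-9, 20), 293)) = √((-89440 + 260*I*√5) + 293²) = √((-89440 + 260*I*√5) + 85849) = √(-3591 + 260*I*√5)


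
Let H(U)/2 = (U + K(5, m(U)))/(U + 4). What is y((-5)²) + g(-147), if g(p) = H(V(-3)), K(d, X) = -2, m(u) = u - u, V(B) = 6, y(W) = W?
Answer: 129/5 ≈ 25.800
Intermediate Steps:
m(u) = 0
H(U) = 2*(-2 + U)/(4 + U) (H(U) = 2*((U - 2)/(U + 4)) = 2*((-2 + U)/(4 + U)) = 2*(-2 + U)/(4 + U))
g(p) = ⅘ (g(p) = 2*(-2 + 6)/(4 + 6) = 2*4/10 = 2*(⅒)*4 = ⅘)
y((-5)²) + g(-147) = (-5)² + ⅘ = 25 + ⅘ = 129/5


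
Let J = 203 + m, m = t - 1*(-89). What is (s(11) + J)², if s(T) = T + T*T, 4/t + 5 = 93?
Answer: 87030241/484 ≈ 1.7981e+5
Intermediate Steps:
t = 1/22 (t = 4/(-5 + 93) = 4/88 = 4*(1/88) = 1/22 ≈ 0.045455)
s(T) = T + T²
m = 1959/22 (m = 1/22 - 1*(-89) = 1/22 + 89 = 1959/22 ≈ 89.045)
J = 6425/22 (J = 203 + 1959/22 = 6425/22 ≈ 292.05)
(s(11) + J)² = (11*(1 + 11) + 6425/22)² = (11*12 + 6425/22)² = (132 + 6425/22)² = (9329/22)² = 87030241/484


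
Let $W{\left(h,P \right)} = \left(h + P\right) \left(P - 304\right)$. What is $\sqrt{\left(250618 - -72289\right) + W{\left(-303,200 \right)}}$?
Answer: $\sqrt{333619} \approx 577.6$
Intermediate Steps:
$W{\left(h,P \right)} = \left(-304 + P\right) \left(P + h\right)$ ($W{\left(h,P \right)} = \left(P + h\right) \left(-304 + P\right) = \left(-304 + P\right) \left(P + h\right)$)
$\sqrt{\left(250618 - -72289\right) + W{\left(-303,200 \right)}} = \sqrt{\left(250618 - -72289\right) + \left(200^{2} - 60800 - -92112 + 200 \left(-303\right)\right)} = \sqrt{\left(250618 + 72289\right) + \left(40000 - 60800 + 92112 - 60600\right)} = \sqrt{322907 + 10712} = \sqrt{333619}$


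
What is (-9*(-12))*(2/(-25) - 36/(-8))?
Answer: 11934/25 ≈ 477.36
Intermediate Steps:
(-9*(-12))*(2/(-25) - 36/(-8)) = 108*(2*(-1/25) - 36*(-1/8)) = 108*(-2/25 + 9/2) = 108*(221/50) = 11934/25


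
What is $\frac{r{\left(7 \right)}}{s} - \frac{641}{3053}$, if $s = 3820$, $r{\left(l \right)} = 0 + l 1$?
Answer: $- \frac{2427249}{11662460} \approx -0.20812$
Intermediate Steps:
$r{\left(l \right)} = l$ ($r{\left(l \right)} = 0 + l = l$)
$\frac{r{\left(7 \right)}}{s} - \frac{641}{3053} = \frac{7}{3820} - \frac{641}{3053} = - \frac{2427249}{11662460}$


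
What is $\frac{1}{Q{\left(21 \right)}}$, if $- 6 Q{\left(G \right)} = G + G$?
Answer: $- \frac{1}{7} \approx -0.14286$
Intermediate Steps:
$Q{\left(G \right)} = - \frac{G}{3}$ ($Q{\left(G \right)} = - \frac{G + G}{6} = - \frac{2 G}{6} = - \frac{G}{3}$)
$\frac{1}{Q{\left(21 \right)}} = \frac{1}{\left(- \frac{1}{3}\right) 21} = \frac{1}{-7} = - \frac{1}{7}$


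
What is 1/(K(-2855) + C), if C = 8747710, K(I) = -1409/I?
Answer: 2855/24974713459 ≈ 1.1432e-7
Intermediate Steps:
1/(K(-2855) + C) = 1/(-1409/(-2855) + 8747710) = 1/(-1409*(-1/2855) + 8747710) = 1/(1409/2855 + 8747710) = 1/(24974713459/2855) = 2855/24974713459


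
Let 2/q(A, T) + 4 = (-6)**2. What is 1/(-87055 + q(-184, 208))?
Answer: -16/1392879 ≈ -1.1487e-5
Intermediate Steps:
q(A, T) = 1/16 (q(A, T) = 2/(-4 + (-6)**2) = 2/(-4 + 36) = 2/32 = 2*(1/32) = 1/16)
1/(-87055 + q(-184, 208)) = 1/(-87055 + 1/16) = 1/(-1392879/16) = -16/1392879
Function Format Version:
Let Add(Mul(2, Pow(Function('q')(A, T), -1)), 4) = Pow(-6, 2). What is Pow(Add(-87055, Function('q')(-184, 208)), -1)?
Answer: Rational(-16, 1392879) ≈ -1.1487e-5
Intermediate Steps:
Function('q')(A, T) = Rational(1, 16) (Function('q')(A, T) = Mul(2, Pow(Add(-4, Pow(-6, 2)), -1)) = Mul(2, Pow(Add(-4, 36), -1)) = Mul(2, Pow(32, -1)) = Mul(2, Rational(1, 32)) = Rational(1, 16))
Pow(Add(-87055, Function('q')(-184, 208)), -1) = Pow(Add(-87055, Rational(1, 16)), -1) = Pow(Rational(-1392879, 16), -1) = Rational(-16, 1392879)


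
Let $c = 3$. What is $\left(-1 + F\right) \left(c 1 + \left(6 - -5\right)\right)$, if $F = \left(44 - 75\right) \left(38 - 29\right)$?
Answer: $-3920$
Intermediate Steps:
$F = -279$ ($F = \left(-31\right) 9 = -279$)
$\left(-1 + F\right) \left(c 1 + \left(6 - -5\right)\right) = \left(-1 - 279\right) \left(3 \cdot 1 + \left(6 - -5\right)\right) = - 280 \left(3 + \left(6 + 5\right)\right) = - 280 \left(3 + 11\right) = \left(-280\right) 14 = -3920$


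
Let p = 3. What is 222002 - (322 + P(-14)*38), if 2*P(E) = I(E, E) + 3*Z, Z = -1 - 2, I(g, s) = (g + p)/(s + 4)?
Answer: 2218301/10 ≈ 2.2183e+5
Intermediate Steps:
I(g, s) = (3 + g)/(4 + s) (I(g, s) = (g + 3)/(s + 4) = (3 + g)/(4 + s))
Z = -3
P(E) = -9/2 + (3 + E)/(2*(4 + E)) (P(E) = ((3 + E)/(4 + E) + 3*(-3))/2 = ((3 + E)/(4 + E) - 9)/2 = (-9 + (3 + E)/(4 + E))/2 = -9/2 + (3 + E)/(2*(4 + E)))
222002 - (322 + P(-14)*38) = 222002 - (322 + ((-33 - 8*(-14))/(2*(4 - 14)))*38) = 222002 - (322 + ((½)*(-33 + 112)/(-10))*38) = 222002 - (322 + ((½)*(-⅒)*79)*38) = 222002 - (322 - 79/20*38) = 222002 - (322 - 1501/10) = 222002 - 1*1719/10 = 222002 - 1719/10 = 2218301/10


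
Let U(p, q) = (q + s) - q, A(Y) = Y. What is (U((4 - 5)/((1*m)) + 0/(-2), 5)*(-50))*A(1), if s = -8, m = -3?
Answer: 400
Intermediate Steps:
U(p, q) = -8 (U(p, q) = (q - 8) - q = (-8 + q) - q = -8)
(U((4 - 5)/((1*m)) + 0/(-2), 5)*(-50))*A(1) = -8*(-50)*1 = 400*1 = 400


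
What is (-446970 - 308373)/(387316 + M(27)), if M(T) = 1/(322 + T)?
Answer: -263614707/135173285 ≈ -1.9502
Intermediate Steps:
(-446970 - 308373)/(387316 + M(27)) = (-446970 - 308373)/(387316 + 1/(322 + 27)) = -755343/(387316 + 1/349) = -755343/135173285/349 = -755343*349/135173285 = -263614707/135173285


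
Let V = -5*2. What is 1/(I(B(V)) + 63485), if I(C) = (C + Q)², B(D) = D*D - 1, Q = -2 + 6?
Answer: 1/74094 ≈ 1.3496e-5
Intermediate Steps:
Q = 4
V = -10
B(D) = -1 + D² (B(D) = D² - 1 = -1 + D²)
I(C) = (4 + C)² (I(C) = (C + 4)² = (4 + C)²)
1/(I(B(V)) + 63485) = 1/((4 + (-1 + (-10)²))² + 63485) = 1/((4 + (-1 + 100))² + 63485) = 1/((4 + 99)² + 63485) = 1/(103² + 63485) = 1/(10609 + 63485) = 1/74094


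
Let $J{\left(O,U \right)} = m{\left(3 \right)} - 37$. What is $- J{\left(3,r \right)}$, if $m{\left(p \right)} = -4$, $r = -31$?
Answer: $41$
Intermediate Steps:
$J{\left(O,U \right)} = -41$ ($J{\left(O,U \right)} = -4 - 37 = -41$)
$- J{\left(3,r \right)} = \left(-1\right) \left(-41\right) = 41$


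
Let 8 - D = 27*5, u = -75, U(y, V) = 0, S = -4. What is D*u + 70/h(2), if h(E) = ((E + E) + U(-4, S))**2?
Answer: 76235/8 ≈ 9529.4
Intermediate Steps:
D = -127 (D = 8 - 27*5 = 8 - 1*135 = 8 - 135 = -127)
h(E) = 4*E**2 (h(E) = ((E + E) + 0)**2 = (2*E + 0)**2 = (2*E)**2 = 4*E**2)
D*u + 70/h(2) = -127*(-75) + 70/((4*2**2)) = 9525 + 70/((4*4)) = 9525 + 70/16 = 9525 + 70*(1/16) = 9525 + 35/8 = 76235/8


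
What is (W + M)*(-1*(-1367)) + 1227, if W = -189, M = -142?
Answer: -451250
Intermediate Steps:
(W + M)*(-1*(-1367)) + 1227 = (-189 - 142)*(-1*(-1367)) + 1227 = -331*1367 + 1227 = -452477 + 1227 = -451250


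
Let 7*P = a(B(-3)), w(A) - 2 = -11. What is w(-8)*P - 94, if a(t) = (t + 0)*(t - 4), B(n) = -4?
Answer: -946/7 ≈ -135.14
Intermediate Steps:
w(A) = -9 (w(A) = 2 - 11 = -9)
a(t) = t*(-4 + t)
P = 32/7 (P = (-4*(-4 - 4))/7 = (-4*(-8))/7 = (1/7)*32 = 32/7 ≈ 4.5714)
w(-8)*P - 94 = -9*32/7 - 94 = -288/7 - 94 = -946/7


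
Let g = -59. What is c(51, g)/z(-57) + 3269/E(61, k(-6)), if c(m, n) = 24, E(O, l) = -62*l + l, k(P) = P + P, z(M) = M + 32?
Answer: 64157/18300 ≈ 3.5058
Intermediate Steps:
z(M) = 32 + M
k(P) = 2*P
E(O, l) = -61*l
c(51, g)/z(-57) + 3269/E(61, k(-6)) = 24/(32 - 57) + 3269/((-122*(-6))) = 24/(-25) + 3269/((-61*(-12))) = 24*(-1/25) + 3269/732 = -24/25 + 3269*(1/732) = -24/25 + 3269/732 = 64157/18300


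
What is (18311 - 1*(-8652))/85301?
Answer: 26963/85301 ≈ 0.31609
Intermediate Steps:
(18311 - 1*(-8652))/85301 = (18311 + 8652)*(1/85301) = 26963*(1/85301) = 26963/85301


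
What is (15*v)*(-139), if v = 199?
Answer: -414915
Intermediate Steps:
(15*v)*(-139) = (15*199)*(-139) = 2985*(-139) = -414915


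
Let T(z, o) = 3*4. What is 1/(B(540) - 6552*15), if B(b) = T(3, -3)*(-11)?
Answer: -1/98412 ≈ -1.0161e-5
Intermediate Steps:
T(z, o) = 12
B(b) = -132 (B(b) = 12*(-11) = -132)
1/(B(540) - 6552*15) = 1/(-132 - 6552*15) = 1/(-132 - 98280) = 1/(-98412) = -1/98412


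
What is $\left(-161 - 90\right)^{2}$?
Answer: $63001$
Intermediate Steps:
$\left(-161 - 90\right)^{2} = \left(-251\right)^{2} = 63001$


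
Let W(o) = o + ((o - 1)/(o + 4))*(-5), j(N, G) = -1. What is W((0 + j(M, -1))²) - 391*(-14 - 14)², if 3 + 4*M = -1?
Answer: -306543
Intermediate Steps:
M = -1 (M = -¾ + (¼)*(-1) = -¾ - ¼ = -1)
W(o) = o - 5*(-1 + o)/(4 + o) (W(o) = o + ((-1 + o)/(4 + o))*(-5) = o - 5*(-1 + o)/(4 + o))
W((0 + j(M, -1))²) - 391*(-14 - 14)² = (5 + ((0 - 1)²)² - (0 - 1)²)/(4 + (0 - 1)²) - 391*(-14 - 14)² = (5 + ((-1)²)² - 1*(-1)²)/(4 + (-1)²) - 391*(-28)² = (5 + 1² - 1*1)/(4 + 1) - 391*784 = (5 + 1 - 1)/5 - 306544 = (⅕)*5 - 306544 = 1 - 306544 = -306543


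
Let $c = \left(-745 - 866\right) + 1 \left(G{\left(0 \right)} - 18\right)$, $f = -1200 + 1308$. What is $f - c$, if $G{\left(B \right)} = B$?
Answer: $1737$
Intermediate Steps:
$f = 108$
$c = -1629$ ($c = \left(-745 - 866\right) + 1 \left(0 - 18\right) = -1611 + 1 \left(-18\right) = -1611 - 18 = -1629$)
$f - c = 108 - -1629 = 108 + 1629 = 1737$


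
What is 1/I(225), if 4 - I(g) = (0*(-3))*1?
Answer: ¼ ≈ 0.25000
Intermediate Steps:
I(g) = 4 (I(g) = 4 - 0*(-3) = 4 - 0 = 4 - 1*0 = 4 + 0 = 4)
1/I(225) = 1/4 = ¼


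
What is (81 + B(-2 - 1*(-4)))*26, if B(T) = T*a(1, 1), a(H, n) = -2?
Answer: 2002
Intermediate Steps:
B(T) = -2*T (B(T) = T*(-2) = -2*T)
(81 + B(-2 - 1*(-4)))*26 = (81 - 2*(-2 - 1*(-4)))*26 = (81 - 2*(-2 + 4))*26 = (81 - 2*2)*26 = (81 - 4)*26 = 77*26 = 2002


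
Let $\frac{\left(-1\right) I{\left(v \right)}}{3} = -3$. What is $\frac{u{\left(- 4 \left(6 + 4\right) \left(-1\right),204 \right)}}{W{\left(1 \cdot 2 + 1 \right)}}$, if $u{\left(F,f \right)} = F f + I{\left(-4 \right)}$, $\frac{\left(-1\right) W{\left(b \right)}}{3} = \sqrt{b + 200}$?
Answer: $- \frac{389 \sqrt{203}}{29} \approx -191.12$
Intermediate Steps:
$I{\left(v \right)} = 9$ ($I{\left(v \right)} = \left(-3\right) \left(-3\right) = 9$)
$W{\left(b \right)} = - 3 \sqrt{200 + b}$ ($W{\left(b \right)} = - 3 \sqrt{b + 200} = - 3 \sqrt{200 + b}$)
$u{\left(F,f \right)} = 9 + F f$ ($u{\left(F,f \right)} = F f + 9 = 9 + F f$)
$\frac{u{\left(- 4 \left(6 + 4\right) \left(-1\right),204 \right)}}{W{\left(1 \cdot 2 + 1 \right)}} = \frac{9 + - 4 \left(6 + 4\right) \left(-1\right) 204}{\left(-3\right) \sqrt{200 + \left(1 \cdot 2 + 1\right)}} = \frac{9 + - 4 \cdot 10 \left(-1\right) 204}{\left(-3\right) \sqrt{200 + \left(2 + 1\right)}} = \frac{9 + \left(-4\right) \left(-10\right) 204}{\left(-3\right) \sqrt{200 + 3}} = \frac{9 + 40 \cdot 204}{\left(-3\right) \sqrt{203}} = \left(9 + 8160\right) \left(- \frac{\sqrt{203}}{609}\right) = 8169 \left(- \frac{\sqrt{203}}{609}\right) = - \frac{389 \sqrt{203}}{29}$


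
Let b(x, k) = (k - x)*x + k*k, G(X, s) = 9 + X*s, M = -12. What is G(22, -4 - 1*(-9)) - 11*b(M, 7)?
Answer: 2088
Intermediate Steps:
b(x, k) = k**2 + x*(k - x) (b(x, k) = x*(k - x) + k**2 = k**2 + x*(k - x))
G(22, -4 - 1*(-9)) - 11*b(M, 7) = (9 + 22*(-4 - 1*(-9))) - 11*(7**2 - 1*(-12)**2 + 7*(-12)) = (9 + 22*(-4 + 9)) - 11*(49 - 1*144 - 84) = (9 + 22*5) - 11*(49 - 144 - 84) = (9 + 110) - 11*(-179) = 119 + 1969 = 2088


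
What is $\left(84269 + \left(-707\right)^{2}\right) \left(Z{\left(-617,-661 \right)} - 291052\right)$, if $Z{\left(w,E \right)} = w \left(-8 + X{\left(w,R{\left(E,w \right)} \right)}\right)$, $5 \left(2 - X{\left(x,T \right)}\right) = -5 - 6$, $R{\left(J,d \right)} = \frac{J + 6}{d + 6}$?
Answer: $- \frac{843195945366}{5} \approx -1.6864 \cdot 10^{11}$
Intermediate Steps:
$R{\left(J,d \right)} = \frac{6 + J}{6 + d}$
$X{\left(x,T \right)} = \frac{21}{5}$ ($X{\left(x,T \right)} = 2 - \frac{-5 - 6}{5} = 2 - - \frac{11}{5} = 2 + \frac{11}{5} = \frac{21}{5}$)
$Z{\left(w,E \right)} = - \frac{19 w}{5}$ ($Z{\left(w,E \right)} = w \left(-8 + \frac{21}{5}\right) = w \left(- \frac{19}{5}\right) = - \frac{19 w}{5}$)
$\left(84269 + \left(-707\right)^{2}\right) \left(Z{\left(-617,-661 \right)} - 291052\right) = \left(84269 + \left(-707\right)^{2}\right) \left(\left(- \frac{19}{5}\right) \left(-617\right) - 291052\right) = \left(84269 + 499849\right) \left(\frac{11723}{5} - 291052\right) = 584118 \left(- \frac{1443537}{5}\right) = - \frac{843195945366}{5}$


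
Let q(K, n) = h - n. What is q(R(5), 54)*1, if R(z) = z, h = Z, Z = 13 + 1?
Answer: -40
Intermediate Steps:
Z = 14
h = 14
q(K, n) = 14 - n
q(R(5), 54)*1 = (14 - 1*54)*1 = (14 - 54)*1 = -40*1 = -40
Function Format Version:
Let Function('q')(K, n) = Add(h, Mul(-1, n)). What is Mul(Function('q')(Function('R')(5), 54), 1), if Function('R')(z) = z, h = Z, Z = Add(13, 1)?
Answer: -40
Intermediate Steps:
Z = 14
h = 14
Function('q')(K, n) = Add(14, Mul(-1, n))
Mul(Function('q')(Function('R')(5), 54), 1) = Mul(Add(14, Mul(-1, 54)), 1) = Mul(Add(14, -54), 1) = Mul(-40, 1) = -40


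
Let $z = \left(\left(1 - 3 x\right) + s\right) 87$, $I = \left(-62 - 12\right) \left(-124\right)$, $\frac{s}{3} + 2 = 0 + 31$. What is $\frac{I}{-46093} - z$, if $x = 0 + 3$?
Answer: $- \frac{316806365}{46093} \approx -6873.2$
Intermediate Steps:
$x = 3$
$s = 87$ ($s = -6 + 3 \left(0 + 31\right) = -6 + 3 \cdot 31 = -6 + 93 = 87$)
$I = 9176$ ($I = \left(-74\right) \left(-124\right) = 9176$)
$z = 6873$ ($z = \left(\left(1 - 9\right) + 87\right) 87 = \left(-8 + 87\right) 87 = 79 \cdot 87 = 6873$)
$\frac{I}{-46093} - z = \frac{9176}{-46093} - 6873 = 9176 \left(- \frac{1}{46093}\right) - 6873 = - \frac{9176}{46093} - 6873 = - \frac{316806365}{46093}$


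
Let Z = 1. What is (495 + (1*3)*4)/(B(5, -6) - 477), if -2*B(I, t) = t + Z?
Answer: -78/73 ≈ -1.0685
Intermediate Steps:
B(I, t) = -½ - t/2 (B(I, t) = -(t + 1)/2 = -(1 + t)/2 = -½ - t/2)
(495 + (1*3)*4)/(B(5, -6) - 477) = (495 + (1*3)*4)/((-½ - ½*(-6)) - 477) = (495 + 3*4)/((-½ + 3) - 477) = (495 + 12)/(5/2 - 477) = 507/(-949/2) = 507*(-2/949) = -78/73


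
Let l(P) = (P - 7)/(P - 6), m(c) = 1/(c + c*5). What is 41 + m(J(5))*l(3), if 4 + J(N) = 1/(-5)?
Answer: 7739/189 ≈ 40.947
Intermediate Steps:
J(N) = -21/5 (J(N) = -4 + 1/(-5) = -4 - 1/5 = -21/5)
m(c) = 1/(6*c) (m(c) = 1/(c + 5*c) = 1/(6*c))
l(P) = (-7 + P)/(-6 + P)
41 + m(J(5))*l(3) = 41 + (1/(6*(-21/5)))*((-7 + 3)/(-6 + 3)) = 41 + ((1/6)*(-5/21))*(-4/(-3)) = 41 - (-5)*(-4)/378 = 41 - 5/126*4/3 = 41 - 10/189 = 7739/189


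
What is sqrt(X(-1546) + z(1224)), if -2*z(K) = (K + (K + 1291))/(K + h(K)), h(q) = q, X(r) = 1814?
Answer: sqrt(301838570)/408 ≈ 42.582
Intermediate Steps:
z(K) = -(1291 + 2*K)/(4*K) (z(K) = -(K + (K + 1291))/(2*(K + K)) = -(K + (1291 + K))/(2*(2*K)) = -(1291 + 2*K)*1/(2*K)/2 = -(1291 + 2*K)/(4*K))
sqrt(X(-1546) + z(1224)) = sqrt(1814 + (1/4)*(-1291 - 2*1224)/1224) = sqrt(1814 + (1/4)*(1/1224)*(-1291 - 2448)) = sqrt(1814 + (1/4)*(1/1224)*(-3739)) = sqrt(1814 - 3739/4896) = sqrt(8877605/4896) = sqrt(301838570)/408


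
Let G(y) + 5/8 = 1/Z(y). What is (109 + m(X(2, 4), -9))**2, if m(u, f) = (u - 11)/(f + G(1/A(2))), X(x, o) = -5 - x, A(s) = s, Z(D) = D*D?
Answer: 314721/25 ≈ 12589.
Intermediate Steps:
Z(D) = D**2
G(y) = -5/8 + y**(-2) (G(y) = -5/8 + 1/y**2 = -5/8 + y**(-2))
m(u, f) = (-11 + u)/(27/8 + f) (m(u, f) = (u - 11)/(f + (-5/8 + (1/2)**(-2))) = (-11 + u)/(f + (-5/8 + (1/2)**(-2))) = (-11 + u)/(f + (-5/8 + 4)) = (-11 + u)/(f + 27/8) = (-11 + u)/(27/8 + f))
(109 + m(X(2, 4), -9))**2 = (109 + 8*(-11 + (-5 - 1*2))/(27 + 8*(-9)))**2 = (109 + 8*(-11 + (-5 - 2))/(27 - 72))**2 = (109 + 8*(-11 - 7)/(-45))**2 = (109 + 8*(-1/45)*(-18))**2 = (109 + 16/5)**2 = (561/5)**2 = 314721/25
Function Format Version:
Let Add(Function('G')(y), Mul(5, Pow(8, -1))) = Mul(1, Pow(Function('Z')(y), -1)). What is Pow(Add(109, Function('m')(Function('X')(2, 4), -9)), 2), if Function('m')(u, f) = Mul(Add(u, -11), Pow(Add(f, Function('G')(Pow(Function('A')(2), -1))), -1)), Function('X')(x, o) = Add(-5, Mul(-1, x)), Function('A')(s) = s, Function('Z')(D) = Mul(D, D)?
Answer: Rational(314721, 25) ≈ 12589.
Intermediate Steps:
Function('Z')(D) = Pow(D, 2)
Function('G')(y) = Add(Rational(-5, 8), Pow(y, -2)) (Function('G')(y) = Add(Rational(-5, 8), Mul(1, Pow(Pow(y, 2), -1))) = Add(Rational(-5, 8), Mul(1, Pow(y, -2))) = Add(Rational(-5, 8), Pow(y, -2)))
Function('m')(u, f) = Mul(Pow(Add(Rational(27, 8), f), -1), Add(-11, u)) (Function('m')(u, f) = Mul(Add(u, -11), Pow(Add(f, Add(Rational(-5, 8), Pow(Pow(2, -1), -2))), -1)) = Mul(Add(-11, u), Pow(Add(f, Add(Rational(-5, 8), Pow(Rational(1, 2), -2))), -1)) = Mul(Add(-11, u), Pow(Add(f, Add(Rational(-5, 8), 4)), -1)) = Mul(Add(-11, u), Pow(Add(f, Rational(27, 8)), -1)) = Mul(Add(-11, u), Pow(Add(Rational(27, 8), f), -1)) = Mul(Pow(Add(Rational(27, 8), f), -1), Add(-11, u)))
Pow(Add(109, Function('m')(Function('X')(2, 4), -9)), 2) = Pow(Add(109, Mul(8, Pow(Add(27, Mul(8, -9)), -1), Add(-11, Add(-5, Mul(-1, 2))))), 2) = Pow(Add(109, Mul(8, Pow(Add(27, -72), -1), Add(-11, Add(-5, -2)))), 2) = Pow(Add(109, Mul(8, Pow(-45, -1), Add(-11, -7))), 2) = Pow(Add(109, Mul(8, Rational(-1, 45), -18)), 2) = Pow(Add(109, Rational(16, 5)), 2) = Pow(Rational(561, 5), 2) = Rational(314721, 25)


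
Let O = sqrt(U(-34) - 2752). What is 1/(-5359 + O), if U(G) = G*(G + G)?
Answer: -5359/28719321 - 2*I*sqrt(110)/28719321 ≈ -0.0001866 - 7.3039e-7*I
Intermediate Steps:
U(G) = 2*G**2 (U(G) = G*(2*G) = 2*G**2)
O = 2*I*sqrt(110) (O = sqrt(2*(-34)**2 - 2752) = sqrt(2*1156 - 2752) = sqrt(2312 - 2752) = sqrt(-440) = 2*I*sqrt(110) ≈ 20.976*I)
1/(-5359 + O) = 1/(-5359 + 2*I*sqrt(110))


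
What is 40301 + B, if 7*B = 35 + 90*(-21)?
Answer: 40036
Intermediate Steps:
B = -265 (B = (35 + 90*(-21))/7 = (35 - 1890)/7 = (⅐)*(-1855) = -265)
40301 + B = 40301 - 265 = 40036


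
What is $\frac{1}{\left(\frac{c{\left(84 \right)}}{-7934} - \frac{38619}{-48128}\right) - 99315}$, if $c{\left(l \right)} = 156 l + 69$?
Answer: $- \frac{190923776}{18961758606939} \approx -1.0069 \cdot 10^{-5}$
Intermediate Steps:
$c{\left(l \right)} = 69 + 156 l$
$\frac{1}{\left(\frac{c{\left(84 \right)}}{-7934} - \frac{38619}{-48128}\right) - 99315} = \frac{1}{\left(\frac{69 + 156 \cdot 84}{-7934} - \frac{38619}{-48128}\right) - 99315} = \frac{1}{\left(\left(69 + 13104\right) \left(- \frac{1}{7934}\right) - - \frac{38619}{48128}\right) - 99315} = \frac{1}{\left(13173 \left(- \frac{1}{7934}\right) + \frac{38619}{48128}\right) - 99315} = \frac{1}{\left(- \frac{13173}{7934} + \frac{38619}{48128}\right) - 99315} = \frac{1}{- \frac{163793499}{190923776} - 99315} = \frac{1}{- \frac{18961758606939}{190923776}} = - \frac{190923776}{18961758606939}$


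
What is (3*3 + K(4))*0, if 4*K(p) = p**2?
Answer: 0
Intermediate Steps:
K(p) = p**2/4
(3*3 + K(4))*0 = (3*3 + (1/4)*4**2)*0 = (9 + (1/4)*16)*0 = (9 + 4)*0 = 13*0 = 0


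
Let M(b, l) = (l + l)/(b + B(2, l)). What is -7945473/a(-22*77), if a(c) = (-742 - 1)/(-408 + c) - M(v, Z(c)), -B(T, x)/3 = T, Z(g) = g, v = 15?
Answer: -150312458214/7128263 ≈ -21087.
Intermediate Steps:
B(T, x) = -3*T
M(b, l) = 2*l/(-6 + b) (M(b, l) = (l + l)/(b - 3*2) = (2*l)/(b - 6) = (2*l)/(-6 + b) = 2*l/(-6 + b))
a(c) = -743/(-408 + c) - 2*c/9 (a(c) = (-742 - 1)/(-408 + c) - 2*c/(-6 + 15) = -743/(-408 + c) - 2*c/9)
-7945473/a(-22*77) = -7945473*9*(-408 - 22*77)/(-6687 - 2*(-22*77)**2 + 816*(-22*77)) = -7945473*9*(-408 - 1694)/(-6687 - 2*(-1694)**2 + 816*(-1694)) = -7945473*(-18918/(-6687 - 2*2869636 - 1382304)) = -7945473*(-18918/(-6687 - 5739272 - 1382304)) = -7945473/((1/9)*(-1/2102)*(-7128263)) = -7945473/7128263/18918 = -7945473*18918/7128263 = -150312458214/7128263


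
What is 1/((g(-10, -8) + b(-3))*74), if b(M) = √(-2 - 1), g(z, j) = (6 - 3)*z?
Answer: -5/11137 - I*√3/66822 ≈ -0.00044895 - 2.592e-5*I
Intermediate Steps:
g(z, j) = 3*z
b(M) = I*√3 (b(M) = √(-3) = I*√3)
1/((g(-10, -8) + b(-3))*74) = 1/((3*(-10) + I*√3)*74) = 1/((-30 + I*√3)*74) = 1/(-2220 + 74*I*√3)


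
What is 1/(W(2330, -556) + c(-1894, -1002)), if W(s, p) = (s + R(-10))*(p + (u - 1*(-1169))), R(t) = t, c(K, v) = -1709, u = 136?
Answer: 1/1735971 ≈ 5.7605e-7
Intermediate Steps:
W(s, p) = (-10 + s)*(1305 + p) (W(s, p) = (s - 10)*(p + (136 - 1*(-1169))) = (-10 + s)*(p + (136 + 1169)) = (-10 + s)*(p + 1305) = (-10 + s)*(1305 + p))
1/(W(2330, -556) + c(-1894, -1002)) = 1/((-13050 - 10*(-556) + 1305*2330 - 556*2330) - 1709) = 1/((-13050 + 5560 + 3040650 - 1295480) - 1709) = 1/(1737680 - 1709) = 1/1735971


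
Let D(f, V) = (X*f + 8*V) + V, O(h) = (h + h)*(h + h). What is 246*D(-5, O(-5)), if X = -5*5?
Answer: 252150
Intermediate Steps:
X = -25
O(h) = 4*h² (O(h) = (2*h)*(2*h) = 4*h²)
D(f, V) = -25*f + 9*V (D(f, V) = (-25*f + 8*V) + V = -25*f + 9*V)
246*D(-5, O(-5)) = 246*(-25*(-5) + 9*(4*(-5)²)) = 246*(125 + 9*(4*25)) = 246*(125 + 9*100) = 246*(125 + 900) = 246*1025 = 252150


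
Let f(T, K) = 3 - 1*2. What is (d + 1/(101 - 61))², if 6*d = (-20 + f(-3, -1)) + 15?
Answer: 5929/14400 ≈ 0.41174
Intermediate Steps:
f(T, K) = 1 (f(T, K) = 3 - 2 = 1)
d = -⅔ (d = ((-20 + 1) + 15)/6 = (-19 + 15)/6 = (⅙)*(-4) = -⅔ ≈ -0.66667)
(d + 1/(101 - 61))² = (-⅔ + 1/(101 - 61))² = (-⅔ + 1/40)² = (-77/120)² = 5929/14400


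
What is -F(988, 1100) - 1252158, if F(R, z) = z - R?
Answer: -1252270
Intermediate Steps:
-F(988, 1100) - 1252158 = -(1100 - 1*988) - 1252158 = -(1100 - 988) - 1252158 = -1*112 - 1252158 = -112 - 1252158 = -1252270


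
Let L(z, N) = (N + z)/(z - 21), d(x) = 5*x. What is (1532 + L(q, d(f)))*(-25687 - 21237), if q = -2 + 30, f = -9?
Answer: -502415268/7 ≈ -7.1774e+7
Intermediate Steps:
q = 28
L(z, N) = (N + z)/(-21 + z)
(1532 + L(q, d(f)))*(-25687 - 21237) = (1532 + (5*(-9) + 28)/(-21 + 28))*(-25687 - 21237) = (1532 + (-45 + 28)/7)*(-46924) = (1532 + (⅐)*(-17))*(-46924) = (1532 - 17/7)*(-46924) = (10707/7)*(-46924) = -502415268/7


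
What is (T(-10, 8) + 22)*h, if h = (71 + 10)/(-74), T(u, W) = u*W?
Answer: 2349/37 ≈ 63.487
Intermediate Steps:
T(u, W) = W*u
h = -81/74 (h = 81*(-1/74) = -81/74 ≈ -1.0946)
(T(-10, 8) + 22)*h = (8*(-10) + 22)*(-81/74) = (-80 + 22)*(-81/74) = -58*(-81/74) = 2349/37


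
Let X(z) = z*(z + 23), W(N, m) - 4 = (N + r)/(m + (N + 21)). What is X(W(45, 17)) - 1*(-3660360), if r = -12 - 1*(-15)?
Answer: 25217089860/6889 ≈ 3.6605e+6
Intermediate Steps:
r = 3 (r = -12 + 15 = 3)
W(N, m) = 4 + (3 + N)/(21 + N + m) (W(N, m) = 4 + (N + 3)/(m + (N + 21)) = 4 + (3 + N)/(m + (21 + N)) = 4 + (3 + N)/(21 + N + m))
X(z) = z*(23 + z)
X(W(45, 17)) - 1*(-3660360) = ((87 + 4*17 + 5*45)/(21 + 45 + 17))*(23 + (87 + 4*17 + 5*45)/(21 + 45 + 17)) - 1*(-3660360) = ((87 + 68 + 225)/83)*(23 + (87 + 68 + 225)/83) + 3660360 = ((1/83)*380)*(23 + (1/83)*380) + 3660360 = 380*(23 + 380/83)/83 + 3660360 = (380/83)*(2289/83) + 3660360 = 869820/6889 + 3660360 = 25217089860/6889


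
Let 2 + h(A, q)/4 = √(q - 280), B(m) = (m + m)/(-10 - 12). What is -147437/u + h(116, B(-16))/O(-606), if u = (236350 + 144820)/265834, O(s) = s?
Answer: -5937855007547/57747255 - 4*I*√8426/3333 ≈ -1.0282e+5 - 0.11016*I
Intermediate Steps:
B(m) = -m/11 (B(m) = (2*m)/(-22) = (2*m)*(-1/22) = -m/11)
h(A, q) = -8 + 4*√(-280 + q) (h(A, q) = -8 + 4*√(q - 280) = -8 + 4*√(-280 + q))
u = 190585/132917 (u = 381170*(1/265834) = 190585/132917 ≈ 1.4339)
-147437/u + h(116, B(-16))/O(-606) = -147437/190585/132917 + (-8 + 4*√(-280 - 1/11*(-16)))/(-606) = -147437*132917/190585 + (-8 + 4*√(-280 + 16/11))*(-1/606) = -19596883729/190585 + (-8 + 4*√(-3064/11))*(-1/606) = -19596883729/190585 + (-8 + 4*(2*I*√8426/11))*(-1/606) = -19596883729/190585 + (-8 + 8*I*√8426/11)*(-1/606) = -19596883729/190585 + (4/303 - 4*I*√8426/3333) = -5937855007547/57747255 - 4*I*√8426/3333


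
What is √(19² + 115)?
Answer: 2*√119 ≈ 21.817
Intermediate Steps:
√(19² + 115) = √(361 + 115) = √476 = 2*√119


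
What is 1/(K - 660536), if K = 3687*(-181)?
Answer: -1/1327883 ≈ -7.5308e-7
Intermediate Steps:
K = -667347
1/(K - 660536) = 1/(-667347 - 660536) = 1/(-1327883) = -1/1327883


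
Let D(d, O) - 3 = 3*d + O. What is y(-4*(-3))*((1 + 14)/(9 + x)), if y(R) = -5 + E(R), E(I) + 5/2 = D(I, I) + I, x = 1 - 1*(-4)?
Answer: 1665/28 ≈ 59.464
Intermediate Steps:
x = 5 (x = 1 + 4 = 5)
D(d, O) = 3 + O + 3*d (D(d, O) = 3 + (3*d + O) = 3 + (O + 3*d) = 3 + O + 3*d)
E(I) = ½ + 5*I (E(I) = -5/2 + ((3 + I + 3*I) + I) = -5/2 + ((3 + 4*I) + I) = -5/2 + (3 + 5*I) = ½ + 5*I)
y(R) = -9/2 + 5*R (y(R) = -5 + (½ + 5*R) = -9/2 + 5*R)
y(-4*(-3))*((1 + 14)/(9 + x)) = (-9/2 + 5*(-4*(-3)))*((1 + 14)/(9 + 5)) = (-9/2 + 5*12)*(15/14) = (-9/2 + 60)*(15*(1/14)) = (111/2)*(15/14) = 1665/28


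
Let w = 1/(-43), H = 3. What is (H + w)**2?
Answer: 16384/1849 ≈ 8.8610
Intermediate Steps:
w = -1/43 ≈ -0.023256
(H + w)**2 = (3 - 1/43)**2 = (128/43)**2 = 16384/1849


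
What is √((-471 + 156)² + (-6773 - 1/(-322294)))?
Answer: √9603305651375366/322294 ≈ 304.06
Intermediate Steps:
√((-471 + 156)² + (-6773 - 1/(-322294))) = √((-315)² + (-6773 - 1*(-1/322294))) = √(99225 + (-6773 + 1/322294)) = √(99225 - 2182897261/322294) = √(29796724889/322294) = √9603305651375366/322294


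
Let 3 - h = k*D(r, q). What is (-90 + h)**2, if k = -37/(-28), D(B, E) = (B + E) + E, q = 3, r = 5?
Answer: 8082649/784 ≈ 10310.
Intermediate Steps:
D(B, E) = B + 2*E
k = 37/28 (k = -37*(-1/28) = 37/28 ≈ 1.3214)
h = -323/28 (h = 3 - 37*(5 + 2*3)/28 = 3 - 37*(5 + 6)/28 = 3 - 37*11/28 = 3 - 1*407/28 = 3 - 407/28 = -323/28 ≈ -11.536)
(-90 + h)**2 = (-90 - 323/28)**2 = (-2843/28)**2 = 8082649/784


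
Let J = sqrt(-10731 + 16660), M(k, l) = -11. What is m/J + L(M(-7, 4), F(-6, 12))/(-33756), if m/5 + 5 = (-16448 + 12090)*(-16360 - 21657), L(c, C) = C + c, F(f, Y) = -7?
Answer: 4660524418761/433202 ≈ 1.0758e+7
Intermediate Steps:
J = 77 (J = sqrt(5929) = 77)
m = 828390405 (m = -25 + 5*((-16448 + 12090)*(-16360 - 21657)) = -25 + 5*(-4358*(-38017)) = -25 + 5*165678086 = -25 + 828390430 = 828390405)
m/J + L(M(-7, 4), F(-6, 12))/(-33756) = 828390405/77 + (-7 - 11)/(-33756) = 828390405*(1/77) - 18*(-1/33756) = 828390405/77 + 3/5626 = 4660524418761/433202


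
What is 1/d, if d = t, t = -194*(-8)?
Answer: 1/1552 ≈ 0.00064433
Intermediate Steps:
t = 1552
d = 1552
1/d = 1/1552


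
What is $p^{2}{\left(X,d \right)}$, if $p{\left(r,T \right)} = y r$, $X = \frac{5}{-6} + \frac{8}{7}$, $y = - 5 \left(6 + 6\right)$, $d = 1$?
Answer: $\frac{16900}{49} \approx 344.9$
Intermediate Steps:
$y = -60$ ($y = \left(-5\right) 12 = -60$)
$X = \frac{13}{42}$ ($X = 5 \left(- \frac{1}{6}\right) + 8 \cdot \frac{1}{7} = - \frac{5}{6} + \frac{8}{7} = \frac{13}{42} \approx 0.30952$)
$p{\left(r,T \right)} = - 60 r$
$p^{2}{\left(X,d \right)} = \left(\left(-60\right) \frac{13}{42}\right)^{2} = \left(- \frac{130}{7}\right)^{2} = \frac{16900}{49}$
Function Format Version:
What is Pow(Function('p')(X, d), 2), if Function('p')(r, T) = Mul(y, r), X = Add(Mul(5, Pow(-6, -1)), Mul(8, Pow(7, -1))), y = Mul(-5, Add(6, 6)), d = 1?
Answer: Rational(16900, 49) ≈ 344.90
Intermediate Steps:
y = -60 (y = Mul(-5, 12) = -60)
X = Rational(13, 42) (X = Add(Mul(5, Rational(-1, 6)), Mul(8, Rational(1, 7))) = Add(Rational(-5, 6), Rational(8, 7)) = Rational(13, 42) ≈ 0.30952)
Function('p')(r, T) = Mul(-60, r)
Pow(Function('p')(X, d), 2) = Pow(Mul(-60, Rational(13, 42)), 2) = Pow(Rational(-130, 7), 2) = Rational(16900, 49)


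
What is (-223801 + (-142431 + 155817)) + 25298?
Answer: -185117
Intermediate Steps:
(-223801 + (-142431 + 155817)) + 25298 = (-223801 + 13386) + 25298 = -210415 + 25298 = -185117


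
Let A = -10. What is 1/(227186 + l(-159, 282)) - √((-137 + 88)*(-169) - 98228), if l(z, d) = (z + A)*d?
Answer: 1/179528 - I*√89947 ≈ 5.5702e-6 - 299.91*I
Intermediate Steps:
l(z, d) = d*(-10 + z) (l(z, d) = (z - 10)*d = (-10 + z)*d = d*(-10 + z))
1/(227186 + l(-159, 282)) - √((-137 + 88)*(-169) - 98228) = 1/(227186 + 282*(-10 - 159)) - √((-137 + 88)*(-169) - 98228) = 1/(227186 + 282*(-169)) - √(-49*(-169) - 98228) = 1/(227186 - 47658) - √(8281 - 98228) = 1/179528 - √(-89947) = 1/179528 - I*√89947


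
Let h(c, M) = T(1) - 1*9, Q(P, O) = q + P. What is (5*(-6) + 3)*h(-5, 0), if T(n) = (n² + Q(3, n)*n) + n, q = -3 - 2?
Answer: 243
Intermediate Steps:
q = -5
Q(P, O) = -5 + P
T(n) = n² - n (T(n) = (n² + (-5 + 3)*n) + n = (n² - 2*n) + n = n² - n)
h(c, M) = -9 (h(c, M) = 1*(-1 + 1) - 1*9 = 1*0 - 9 = 0 - 9 = -9)
(5*(-6) + 3)*h(-5, 0) = (5*(-6) + 3)*(-9) = (-30 + 3)*(-9) = -27*(-9) = 243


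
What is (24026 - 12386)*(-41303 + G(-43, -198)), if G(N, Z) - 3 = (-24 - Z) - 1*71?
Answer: -479533080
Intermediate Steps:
G(N, Z) = -92 - Z (G(N, Z) = 3 + ((-24 - Z) - 1*71) = 3 + ((-24 - Z) - 71) = 3 + (-95 - Z) = -92 - Z)
(24026 - 12386)*(-41303 + G(-43, -198)) = (24026 - 12386)*(-41303 + (-92 - 1*(-198))) = 11640*(-41303 + (-92 + 198)) = 11640*(-41303 + 106) = 11640*(-41197) = -479533080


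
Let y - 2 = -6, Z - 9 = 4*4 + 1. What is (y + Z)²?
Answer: 484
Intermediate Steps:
Z = 26 (Z = 9 + (4*4 + 1) = 9 + (16 + 1) = 9 + 17 = 26)
y = -4 (y = 2 - 6 = -4)
(y + Z)² = (-4 + 26)² = 22² = 484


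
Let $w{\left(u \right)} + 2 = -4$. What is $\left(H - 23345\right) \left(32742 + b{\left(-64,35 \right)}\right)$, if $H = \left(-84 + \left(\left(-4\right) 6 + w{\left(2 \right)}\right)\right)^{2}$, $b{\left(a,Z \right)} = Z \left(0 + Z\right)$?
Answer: $-351524483$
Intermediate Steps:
$b{\left(a,Z \right)} = Z^{2}$ ($b{\left(a,Z \right)} = Z Z = Z^{2}$)
$w{\left(u \right)} = -6$ ($w{\left(u \right)} = -2 - 4 = -6$)
$H = 12996$ ($H = \left(-84 - 30\right)^{2} = \left(-114\right)^{2} = 12996$)
$\left(H - 23345\right) \left(32742 + b{\left(-64,35 \right)}\right) = \left(12996 - 23345\right) \left(32742 + 35^{2}\right) = - 10349 \left(32742 + 1225\right) = \left(-10349\right) 33967 = -351524483$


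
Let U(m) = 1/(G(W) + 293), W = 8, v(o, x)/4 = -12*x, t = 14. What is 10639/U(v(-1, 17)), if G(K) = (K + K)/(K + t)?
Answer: 34374609/11 ≈ 3.1250e+6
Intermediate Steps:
v(o, x) = -48*x (v(o, x) = 4*(-12*x) = -48*x)
G(K) = 2*K/(14 + K) (G(K) = (K + K)/(K + 14) = (2*K)/(14 + K) = 2*K/(14 + K))
U(m) = 11/3231 (U(m) = 1/(2*8/(14 + 8) + 293) = 1/(2*8/22 + 293) = 1/(2*8*(1/22) + 293) = 1/(8/11 + 293) = 1/(3231/11) = 11/3231)
10639/U(v(-1, 17)) = 10639/(11/3231) = 10639*(3231/11) = 34374609/11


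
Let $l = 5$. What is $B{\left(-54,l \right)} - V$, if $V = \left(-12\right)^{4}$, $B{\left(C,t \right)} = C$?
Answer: $-20790$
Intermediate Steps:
$V = 20736$
$B{\left(-54,l \right)} - V = -54 - 20736 = -20790$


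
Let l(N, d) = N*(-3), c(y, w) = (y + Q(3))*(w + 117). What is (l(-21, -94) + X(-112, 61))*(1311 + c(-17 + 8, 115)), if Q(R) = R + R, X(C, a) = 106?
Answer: 103935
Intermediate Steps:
Q(R) = 2*R
c(y, w) = (6 + y)*(117 + w) (c(y, w) = (y + 2*3)*(w + 117) = (y + 6)*(117 + w) = (6 + y)*(117 + w))
l(N, d) = -3*N
(l(-21, -94) + X(-112, 61))*(1311 + c(-17 + 8, 115)) = (-3*(-21) + 106)*(1311 + (702 + 6*115 + 117*(-17 + 8) + 115*(-17 + 8))) = (63 + 106)*(1311 + (702 + 690 + 117*(-9) + 115*(-9))) = 169*(1311 + (702 + 690 - 1053 - 1035)) = 169*(1311 - 696) = 169*615 = 103935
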